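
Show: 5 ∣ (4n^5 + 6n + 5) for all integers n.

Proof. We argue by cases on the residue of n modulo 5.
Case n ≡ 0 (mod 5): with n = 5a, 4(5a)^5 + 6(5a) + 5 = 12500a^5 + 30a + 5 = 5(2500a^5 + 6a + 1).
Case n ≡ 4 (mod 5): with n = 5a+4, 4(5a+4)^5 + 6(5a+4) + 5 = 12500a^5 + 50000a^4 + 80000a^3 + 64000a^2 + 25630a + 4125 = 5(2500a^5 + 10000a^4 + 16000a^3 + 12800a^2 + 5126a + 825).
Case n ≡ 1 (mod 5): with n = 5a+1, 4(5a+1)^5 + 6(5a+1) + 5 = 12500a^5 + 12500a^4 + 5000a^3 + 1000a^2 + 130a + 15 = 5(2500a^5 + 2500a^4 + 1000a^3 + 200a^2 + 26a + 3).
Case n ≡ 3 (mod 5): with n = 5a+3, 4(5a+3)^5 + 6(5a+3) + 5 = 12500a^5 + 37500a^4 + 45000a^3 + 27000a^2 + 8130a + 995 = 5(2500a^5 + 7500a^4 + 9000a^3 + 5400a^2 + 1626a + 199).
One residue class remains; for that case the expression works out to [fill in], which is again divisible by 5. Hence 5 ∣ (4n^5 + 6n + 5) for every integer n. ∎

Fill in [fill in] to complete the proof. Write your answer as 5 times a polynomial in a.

Only n ≡ 2 (mod 5) is unaccounted for. Put n = 5a+2:
4(5a+2)^5 + 6(5a+2) + 5 expands to 12500a^5 + 25000a^4 + 20000a^3 + 8000a^2 + 1630a + 145,
and factoring out 5 leaves 5(2500a^5 + 5000a^4 + 4000a^3 + 1600a^2 + 326a + 29).

5(2500a^5 + 5000a^4 + 4000a^3 + 1600a^2 + 326a + 29)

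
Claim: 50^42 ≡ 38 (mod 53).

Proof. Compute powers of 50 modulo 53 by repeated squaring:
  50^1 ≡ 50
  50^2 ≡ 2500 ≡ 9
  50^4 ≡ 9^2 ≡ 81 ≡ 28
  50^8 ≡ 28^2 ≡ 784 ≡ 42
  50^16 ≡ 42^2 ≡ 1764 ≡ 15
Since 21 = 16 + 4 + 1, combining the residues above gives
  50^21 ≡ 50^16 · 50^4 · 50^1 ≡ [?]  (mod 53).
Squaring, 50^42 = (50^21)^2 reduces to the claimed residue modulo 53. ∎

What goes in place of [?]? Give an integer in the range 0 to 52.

Multiply the listed residues: 15 · 28 · 50 = 420 → 21000.
Reducing modulo 53: 21000 = 396·53 + 12, so 50^21 ≡ 12.

12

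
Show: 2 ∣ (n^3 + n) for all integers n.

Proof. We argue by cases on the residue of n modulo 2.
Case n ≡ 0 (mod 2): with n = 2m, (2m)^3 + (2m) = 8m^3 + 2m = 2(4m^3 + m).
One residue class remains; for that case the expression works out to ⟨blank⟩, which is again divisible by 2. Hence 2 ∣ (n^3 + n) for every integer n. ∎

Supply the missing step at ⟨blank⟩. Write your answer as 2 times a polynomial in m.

2(4m^3 + 6m^2 + 4m + 1)

The residues treated are {0}, so the missing case is n ≡ 1 (mod 2); write n = 2m+1.
Then (2m+1)^3 + (2m+1) = 8m^3 + 12m^2 + 8m + 2 = 2(4m^3 + 6m^2 + 4m + 1).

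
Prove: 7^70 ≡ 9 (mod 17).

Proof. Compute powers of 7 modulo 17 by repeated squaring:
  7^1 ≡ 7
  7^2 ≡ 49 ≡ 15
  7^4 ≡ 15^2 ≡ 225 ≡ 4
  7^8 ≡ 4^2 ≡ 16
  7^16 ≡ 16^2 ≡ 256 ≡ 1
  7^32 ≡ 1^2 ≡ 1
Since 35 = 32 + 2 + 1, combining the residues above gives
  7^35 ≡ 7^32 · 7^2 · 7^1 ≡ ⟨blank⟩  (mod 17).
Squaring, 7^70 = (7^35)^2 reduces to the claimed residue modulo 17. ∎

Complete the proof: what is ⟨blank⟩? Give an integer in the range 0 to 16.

Multiply the listed residues: 1 · 15 · 7 = 15 → 105.
Reducing modulo 17: 105 = 6·17 + 3, so 7^35 ≡ 3.

3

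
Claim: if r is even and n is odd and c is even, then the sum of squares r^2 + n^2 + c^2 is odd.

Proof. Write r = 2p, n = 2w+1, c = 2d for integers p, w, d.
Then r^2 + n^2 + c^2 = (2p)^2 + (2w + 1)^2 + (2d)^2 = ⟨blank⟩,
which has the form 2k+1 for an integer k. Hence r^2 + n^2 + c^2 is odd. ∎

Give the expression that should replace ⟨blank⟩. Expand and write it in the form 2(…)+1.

Expanding: (2p)^2 + (2w + 1)^2 + (2d)^2 = 4d^2 + 4p^2 + 4w^2 + 4w + 1.
Every term except the constant is even, so this is 2(2d^2 + 2p^2 + 2w^2 + 2w) + 1,
and 2d^2 + 2p^2 + 2w^2 + 2w ∈ ℤ gives the required form.

2(2d^2 + 2p^2 + 2w^2 + 2w) + 1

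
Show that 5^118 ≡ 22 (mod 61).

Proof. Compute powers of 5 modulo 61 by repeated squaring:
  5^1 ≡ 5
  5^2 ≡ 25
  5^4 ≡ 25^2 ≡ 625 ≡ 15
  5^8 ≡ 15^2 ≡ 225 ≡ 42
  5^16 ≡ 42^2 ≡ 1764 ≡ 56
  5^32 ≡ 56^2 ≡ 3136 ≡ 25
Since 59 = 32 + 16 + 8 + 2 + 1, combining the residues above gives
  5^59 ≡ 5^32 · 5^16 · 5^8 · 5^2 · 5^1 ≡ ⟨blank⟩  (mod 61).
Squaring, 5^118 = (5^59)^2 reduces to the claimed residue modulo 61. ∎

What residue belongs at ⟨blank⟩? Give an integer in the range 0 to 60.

49

Multiply the listed residues: 25 · 56 · 42 · 25 · 5 = 1400 → 58800 → 1470000 → 7350000.
Reducing modulo 61: 7350000 = 120491·61 + 49, so 5^59 ≡ 49.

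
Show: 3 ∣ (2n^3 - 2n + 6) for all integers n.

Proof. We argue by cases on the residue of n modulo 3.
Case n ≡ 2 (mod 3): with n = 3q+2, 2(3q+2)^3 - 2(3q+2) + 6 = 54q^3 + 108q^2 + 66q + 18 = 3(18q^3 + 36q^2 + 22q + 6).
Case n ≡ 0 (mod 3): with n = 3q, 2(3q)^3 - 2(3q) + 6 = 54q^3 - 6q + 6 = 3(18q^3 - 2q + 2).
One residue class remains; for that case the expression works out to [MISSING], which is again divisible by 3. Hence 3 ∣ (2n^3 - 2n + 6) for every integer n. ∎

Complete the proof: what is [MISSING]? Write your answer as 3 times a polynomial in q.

Only n ≡ 1 (mod 3) is unaccounted for. Put n = 3q+1:
2(3q+1)^3 - 2(3q+1) + 6 expands to 54q^3 + 54q^2 + 12q + 6,
and factoring out 3 leaves 3(18q^3 + 18q^2 + 4q + 2).

3(18q^3 + 18q^2 + 4q + 2)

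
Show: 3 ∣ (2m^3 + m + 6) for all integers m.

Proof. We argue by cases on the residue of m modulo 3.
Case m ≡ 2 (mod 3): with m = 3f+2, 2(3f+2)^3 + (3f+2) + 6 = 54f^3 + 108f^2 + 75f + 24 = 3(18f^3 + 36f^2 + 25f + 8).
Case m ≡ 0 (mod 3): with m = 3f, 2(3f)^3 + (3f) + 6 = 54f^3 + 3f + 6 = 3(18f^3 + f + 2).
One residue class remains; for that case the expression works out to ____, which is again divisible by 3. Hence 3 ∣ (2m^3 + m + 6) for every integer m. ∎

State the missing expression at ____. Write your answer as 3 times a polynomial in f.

3(18f^3 + 18f^2 + 7f + 3)

The residues treated are {2, 0}, so the missing case is m ≡ 1 (mod 3); write m = 3f+1.
Then 2(3f+1)^3 + (3f+1) + 6 = 54f^3 + 54f^2 + 21f + 9 = 3(18f^3 + 18f^2 + 7f + 3).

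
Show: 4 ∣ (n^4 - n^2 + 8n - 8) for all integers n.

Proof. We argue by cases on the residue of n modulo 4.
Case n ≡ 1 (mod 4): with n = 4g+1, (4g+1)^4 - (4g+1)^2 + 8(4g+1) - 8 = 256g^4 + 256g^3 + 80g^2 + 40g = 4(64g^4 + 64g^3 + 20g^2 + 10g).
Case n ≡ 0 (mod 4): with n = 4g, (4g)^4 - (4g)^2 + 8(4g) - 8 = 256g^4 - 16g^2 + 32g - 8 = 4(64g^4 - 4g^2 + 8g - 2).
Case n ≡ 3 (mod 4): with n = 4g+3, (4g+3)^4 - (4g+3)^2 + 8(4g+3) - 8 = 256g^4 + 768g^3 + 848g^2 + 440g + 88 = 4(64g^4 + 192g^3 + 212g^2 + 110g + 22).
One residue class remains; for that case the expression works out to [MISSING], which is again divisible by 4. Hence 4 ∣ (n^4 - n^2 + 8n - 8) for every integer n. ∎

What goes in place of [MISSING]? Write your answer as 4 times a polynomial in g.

4(64g^4 + 128g^3 + 92g^2 + 36g + 5)

The residues treated are {1, 0, 3}, so the missing case is n ≡ 2 (mod 4); write n = 4g+2.
Then (4g+2)^4 - (4g+2)^2 + 8(4g+2) - 8 = 256g^4 + 512g^3 + 368g^2 + 144g + 20 = 4(64g^4 + 128g^3 + 92g^2 + 36g + 5).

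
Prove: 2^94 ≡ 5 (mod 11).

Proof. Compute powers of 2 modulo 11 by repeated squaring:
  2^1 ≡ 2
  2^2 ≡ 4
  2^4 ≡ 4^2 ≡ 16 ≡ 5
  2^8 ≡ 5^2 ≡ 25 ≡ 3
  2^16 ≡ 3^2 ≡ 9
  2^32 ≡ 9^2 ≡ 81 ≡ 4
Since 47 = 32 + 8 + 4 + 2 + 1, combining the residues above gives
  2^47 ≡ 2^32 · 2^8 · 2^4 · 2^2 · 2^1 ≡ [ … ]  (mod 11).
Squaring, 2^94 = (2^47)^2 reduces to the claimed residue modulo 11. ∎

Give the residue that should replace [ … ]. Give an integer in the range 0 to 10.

7

2^32 · 2^8 · 2^4 · 2^2 · 2^1 ≡ 4 · 3 · 5 · 4 · 2 = 480.
480 mod 11 = 7, so 2^47 ≡ 7 (mod 11).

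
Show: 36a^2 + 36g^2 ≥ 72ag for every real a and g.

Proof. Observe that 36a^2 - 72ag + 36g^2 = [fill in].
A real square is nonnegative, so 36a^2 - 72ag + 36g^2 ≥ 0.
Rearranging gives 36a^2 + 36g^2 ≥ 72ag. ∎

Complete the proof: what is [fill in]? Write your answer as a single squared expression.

36a^2 - 72ag + 36g^2 is a perfect-square trinomial: the outer terms are (6a)^2 and (6g)^2, and the cross term is -2·6a·6g.
So 36a^2 - 72ag + 36g^2 = (6a - 6g)^2 ≥ 0.

(6a - 6g)^2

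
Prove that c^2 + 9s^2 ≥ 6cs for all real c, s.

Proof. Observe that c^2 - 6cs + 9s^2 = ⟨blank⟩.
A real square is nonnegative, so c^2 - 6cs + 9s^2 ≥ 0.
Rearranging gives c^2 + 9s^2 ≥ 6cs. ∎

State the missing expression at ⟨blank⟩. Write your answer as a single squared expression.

The leading and trailing coefficients are 1^2 and 3^2, and 6 = 2·1·3, so the trinomial is (c - 3s)^2.
Hence c^2 - 6cs + 9s^2 ≥ 0.

(c - 3s)^2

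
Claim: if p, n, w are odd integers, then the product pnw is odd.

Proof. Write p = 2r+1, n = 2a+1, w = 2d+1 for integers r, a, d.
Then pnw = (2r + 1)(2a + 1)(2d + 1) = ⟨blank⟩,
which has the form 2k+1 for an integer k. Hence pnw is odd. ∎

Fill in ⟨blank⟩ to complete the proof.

2(4adr + 2ad + 2ar + a + 2dr + d + r) + 1

(2r + 1)(2a + 1)(2d + 1) = 8adr + 4ad + 4ar + 2a + 4dr + 2d + 2r + 1
= 2(4adr + 2ad + 2ar + a + 2dr + d + r) + 1.
Since 4adr + 2ad + 2ar + a + 2dr + d + r is an integer, the product is of the form 2k+1 for an integer k.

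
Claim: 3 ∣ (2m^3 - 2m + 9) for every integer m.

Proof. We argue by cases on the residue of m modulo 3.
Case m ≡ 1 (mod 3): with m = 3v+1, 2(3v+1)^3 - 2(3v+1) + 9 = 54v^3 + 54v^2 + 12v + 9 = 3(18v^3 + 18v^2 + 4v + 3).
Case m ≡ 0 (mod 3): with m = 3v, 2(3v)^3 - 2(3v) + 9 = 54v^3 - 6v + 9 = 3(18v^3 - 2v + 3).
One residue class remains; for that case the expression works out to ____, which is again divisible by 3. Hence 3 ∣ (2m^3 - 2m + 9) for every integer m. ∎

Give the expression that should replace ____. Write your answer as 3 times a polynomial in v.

3(18v^3 + 36v^2 + 22v + 7)

The residues treated are {1, 0}, so the missing case is m ≡ 2 (mod 3); write m = 3v+2.
Then 2(3v+2)^3 - 2(3v+2) + 9 = 54v^3 + 108v^2 + 66v + 21 = 3(18v^3 + 36v^2 + 22v + 7).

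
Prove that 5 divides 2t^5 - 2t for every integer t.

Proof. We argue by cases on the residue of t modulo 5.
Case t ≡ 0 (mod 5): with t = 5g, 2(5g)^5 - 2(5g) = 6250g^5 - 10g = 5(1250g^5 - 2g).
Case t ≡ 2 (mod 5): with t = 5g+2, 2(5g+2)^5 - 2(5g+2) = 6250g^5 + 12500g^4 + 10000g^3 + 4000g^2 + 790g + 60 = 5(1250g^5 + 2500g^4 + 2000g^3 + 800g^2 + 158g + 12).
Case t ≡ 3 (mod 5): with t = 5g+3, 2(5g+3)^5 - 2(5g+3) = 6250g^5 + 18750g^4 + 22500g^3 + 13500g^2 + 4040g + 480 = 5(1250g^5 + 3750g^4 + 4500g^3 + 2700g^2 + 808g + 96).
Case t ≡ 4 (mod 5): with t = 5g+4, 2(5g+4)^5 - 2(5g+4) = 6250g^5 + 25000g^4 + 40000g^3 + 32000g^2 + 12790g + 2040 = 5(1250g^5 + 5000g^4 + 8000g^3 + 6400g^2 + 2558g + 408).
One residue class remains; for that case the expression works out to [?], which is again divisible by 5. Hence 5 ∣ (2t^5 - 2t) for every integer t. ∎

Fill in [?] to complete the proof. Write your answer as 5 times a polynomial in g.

The residues treated are {0, 2, 3, 4}, so the missing case is t ≡ 1 (mod 5); write t = 5g+1.
Then 2(5g+1)^5 - 2(5g+1) = 6250g^5 + 6250g^4 + 2500g^3 + 500g^2 + 40g = 5(1250g^5 + 1250g^4 + 500g^3 + 100g^2 + 8g).

5(1250g^5 + 1250g^4 + 500g^3 + 100g^2 + 8g)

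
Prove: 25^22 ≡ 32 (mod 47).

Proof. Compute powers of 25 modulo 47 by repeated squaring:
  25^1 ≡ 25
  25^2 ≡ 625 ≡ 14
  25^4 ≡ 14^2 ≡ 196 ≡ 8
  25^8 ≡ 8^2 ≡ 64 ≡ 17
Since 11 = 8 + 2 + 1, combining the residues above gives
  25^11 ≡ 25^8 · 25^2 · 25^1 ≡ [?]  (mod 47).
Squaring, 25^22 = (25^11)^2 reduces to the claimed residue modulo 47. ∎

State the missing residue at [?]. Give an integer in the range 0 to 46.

Multiply the listed residues: 17 · 14 · 25 = 238 → 5950.
Reducing modulo 47: 5950 = 126·47 + 28, so 25^11 ≡ 28.

28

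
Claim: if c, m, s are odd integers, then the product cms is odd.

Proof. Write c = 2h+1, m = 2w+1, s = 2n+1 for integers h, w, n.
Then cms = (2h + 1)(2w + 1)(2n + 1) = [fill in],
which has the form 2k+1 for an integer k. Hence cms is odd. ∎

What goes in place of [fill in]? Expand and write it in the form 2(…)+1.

(2h + 1)(2w + 1)(2n + 1) = 8hnw + 4hn + 4hw + 2h + 4nw + 2n + 2w + 1
= 2(4hnw + 2hn + 2hw + h + 2nw + n + w) + 1.
Since 4hnw + 2hn + 2hw + h + 2nw + n + w is an integer, the product is of the form 2k+1 for an integer k.

2(4hnw + 2hn + 2hw + h + 2nw + n + w) + 1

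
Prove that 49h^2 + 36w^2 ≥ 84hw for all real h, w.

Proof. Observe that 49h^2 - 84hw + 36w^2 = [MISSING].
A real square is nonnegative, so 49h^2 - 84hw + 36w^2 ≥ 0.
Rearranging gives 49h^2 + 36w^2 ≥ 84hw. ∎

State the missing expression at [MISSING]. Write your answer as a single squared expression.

(7h - 6w)^2

The leading and trailing coefficients are 7^2 and 6^2, and 84 = 2·7·6, so the trinomial is (7h - 6w)^2.
Hence 49h^2 - 84hw + 36w^2 ≥ 0.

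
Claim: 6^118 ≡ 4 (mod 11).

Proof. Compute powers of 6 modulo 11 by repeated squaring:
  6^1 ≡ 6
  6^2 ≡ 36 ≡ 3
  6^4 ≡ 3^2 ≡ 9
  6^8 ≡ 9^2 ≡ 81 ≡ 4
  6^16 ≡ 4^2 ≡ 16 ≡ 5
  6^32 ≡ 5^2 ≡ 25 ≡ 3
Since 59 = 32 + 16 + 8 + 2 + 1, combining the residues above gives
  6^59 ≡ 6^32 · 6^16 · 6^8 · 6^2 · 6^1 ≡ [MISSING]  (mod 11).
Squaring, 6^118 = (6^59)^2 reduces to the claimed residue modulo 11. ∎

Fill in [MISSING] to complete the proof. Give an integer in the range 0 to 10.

6^32 · 6^16 · 6^8 · 6^2 · 6^1 ≡ 3 · 5 · 4 · 3 · 6 = 1080.
1080 mod 11 = 2, so 6^59 ≡ 2 (mod 11).

2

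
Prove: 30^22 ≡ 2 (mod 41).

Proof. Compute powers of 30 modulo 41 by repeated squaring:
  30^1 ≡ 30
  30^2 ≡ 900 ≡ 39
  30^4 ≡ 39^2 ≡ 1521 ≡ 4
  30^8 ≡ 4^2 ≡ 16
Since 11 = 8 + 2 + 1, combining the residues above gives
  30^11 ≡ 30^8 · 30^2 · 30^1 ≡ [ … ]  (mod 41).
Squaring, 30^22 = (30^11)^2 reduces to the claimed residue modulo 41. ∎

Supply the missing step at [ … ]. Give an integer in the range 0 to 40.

24

30^8 · 30^2 · 30^1 ≡ 16 · 39 · 30 = 18720.
18720 mod 41 = 24, so 30^11 ≡ 24 (mod 41).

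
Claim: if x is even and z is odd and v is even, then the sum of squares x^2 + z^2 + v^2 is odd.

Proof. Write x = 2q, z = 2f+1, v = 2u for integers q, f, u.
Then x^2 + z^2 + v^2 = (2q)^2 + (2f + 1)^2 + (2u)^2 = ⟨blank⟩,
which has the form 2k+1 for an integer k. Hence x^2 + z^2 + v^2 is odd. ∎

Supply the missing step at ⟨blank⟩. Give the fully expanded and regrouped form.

2(2f^2 + 2f + 2q^2 + 2u^2) + 1

Expanding: (2q)^2 + (2f + 1)^2 + (2u)^2 = 4f^2 + 4f + 4q^2 + 4u^2 + 1.
Every term except the constant is even, so this is 2(2f^2 + 2f + 2q^2 + 2u^2) + 1,
and 2f^2 + 2f + 2q^2 + 2u^2 ∈ ℤ gives the required form.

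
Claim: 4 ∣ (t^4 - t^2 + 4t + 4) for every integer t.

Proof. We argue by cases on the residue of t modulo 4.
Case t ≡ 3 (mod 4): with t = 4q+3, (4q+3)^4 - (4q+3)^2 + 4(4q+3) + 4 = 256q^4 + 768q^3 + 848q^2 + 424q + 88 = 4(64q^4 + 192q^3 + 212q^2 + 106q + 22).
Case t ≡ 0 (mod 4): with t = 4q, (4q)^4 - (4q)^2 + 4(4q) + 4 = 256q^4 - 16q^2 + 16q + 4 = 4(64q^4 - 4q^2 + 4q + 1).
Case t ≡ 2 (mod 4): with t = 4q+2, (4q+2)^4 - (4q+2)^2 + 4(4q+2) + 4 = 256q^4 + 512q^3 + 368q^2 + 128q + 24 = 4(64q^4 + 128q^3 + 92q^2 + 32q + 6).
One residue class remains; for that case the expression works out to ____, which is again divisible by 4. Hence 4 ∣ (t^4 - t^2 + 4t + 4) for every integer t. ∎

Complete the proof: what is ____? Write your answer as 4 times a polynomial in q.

Only t ≡ 1 (mod 4) is unaccounted for. Put t = 4q+1:
(4q+1)^4 - (4q+1)^2 + 4(4q+1) + 4 expands to 256q^4 + 256q^3 + 80q^2 + 24q + 8,
and factoring out 4 leaves 4(64q^4 + 64q^3 + 20q^2 + 6q + 2).

4(64q^4 + 64q^3 + 20q^2 + 6q + 2)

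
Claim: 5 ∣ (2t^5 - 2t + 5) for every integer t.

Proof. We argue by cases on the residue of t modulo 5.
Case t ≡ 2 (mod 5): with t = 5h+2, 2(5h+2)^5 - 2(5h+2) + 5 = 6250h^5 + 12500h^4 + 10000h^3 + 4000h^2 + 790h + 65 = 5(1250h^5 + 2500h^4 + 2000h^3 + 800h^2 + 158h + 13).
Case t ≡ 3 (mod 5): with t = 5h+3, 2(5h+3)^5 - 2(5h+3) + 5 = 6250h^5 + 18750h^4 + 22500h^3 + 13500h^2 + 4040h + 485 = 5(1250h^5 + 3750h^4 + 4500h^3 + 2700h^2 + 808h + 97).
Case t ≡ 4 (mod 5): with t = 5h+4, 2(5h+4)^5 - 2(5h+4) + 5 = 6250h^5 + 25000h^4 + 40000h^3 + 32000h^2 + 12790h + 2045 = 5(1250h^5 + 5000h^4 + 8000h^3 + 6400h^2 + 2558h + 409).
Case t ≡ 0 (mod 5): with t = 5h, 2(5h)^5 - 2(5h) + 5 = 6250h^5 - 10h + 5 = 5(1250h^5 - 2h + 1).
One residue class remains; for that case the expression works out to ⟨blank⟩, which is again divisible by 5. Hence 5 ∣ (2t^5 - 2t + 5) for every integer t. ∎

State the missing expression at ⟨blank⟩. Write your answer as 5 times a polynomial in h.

The residues treated are {2, 3, 4, 0}, so the missing case is t ≡ 1 (mod 5); write t = 5h+1.
Then 2(5h+1)^5 - 2(5h+1) + 5 = 6250h^5 + 6250h^4 + 2500h^3 + 500h^2 + 40h + 5 = 5(1250h^5 + 1250h^4 + 500h^3 + 100h^2 + 8h + 1).

5(1250h^5 + 1250h^4 + 500h^3 + 100h^2 + 8h + 1)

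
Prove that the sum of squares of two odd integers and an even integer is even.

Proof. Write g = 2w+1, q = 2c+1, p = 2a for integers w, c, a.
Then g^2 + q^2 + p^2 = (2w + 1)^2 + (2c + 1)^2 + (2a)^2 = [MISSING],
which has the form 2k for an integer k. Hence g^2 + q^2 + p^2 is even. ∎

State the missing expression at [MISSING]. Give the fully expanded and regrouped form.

2(2a^2 + 2c^2 + 2c + 2w^2 + 2w + 1)

Expanding: (2w + 1)^2 + (2c + 1)^2 + (2a)^2 = 4a^2 + 4c^2 + 4c + 4w^2 + 4w + 2.
Every term is even; pulling out the factor of 2 gives 2(2a^2 + 2c^2 + 2c + 2w^2 + 2w + 1).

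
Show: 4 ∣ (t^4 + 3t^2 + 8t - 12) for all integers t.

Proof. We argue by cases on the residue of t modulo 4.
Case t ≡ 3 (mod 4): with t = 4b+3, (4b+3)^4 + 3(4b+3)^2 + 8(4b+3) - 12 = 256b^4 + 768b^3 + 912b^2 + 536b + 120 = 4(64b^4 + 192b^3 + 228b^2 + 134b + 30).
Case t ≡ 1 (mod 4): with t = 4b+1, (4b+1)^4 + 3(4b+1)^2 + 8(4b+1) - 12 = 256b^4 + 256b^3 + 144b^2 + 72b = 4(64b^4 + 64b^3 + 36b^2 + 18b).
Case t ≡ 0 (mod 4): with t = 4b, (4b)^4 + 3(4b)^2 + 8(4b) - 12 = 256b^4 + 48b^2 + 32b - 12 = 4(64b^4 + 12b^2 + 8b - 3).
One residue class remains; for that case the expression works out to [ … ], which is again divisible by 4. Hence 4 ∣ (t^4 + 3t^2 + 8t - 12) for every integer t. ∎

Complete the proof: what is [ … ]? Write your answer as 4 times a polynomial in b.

Only t ≡ 2 (mod 4) is unaccounted for. Put t = 4b+2:
(4b+2)^4 + 3(4b+2)^2 + 8(4b+2) - 12 expands to 256b^4 + 512b^3 + 432b^2 + 208b + 32,
and factoring out 4 leaves 4(64b^4 + 128b^3 + 108b^2 + 52b + 8).

4(64b^4 + 128b^3 + 108b^2 + 52b + 8)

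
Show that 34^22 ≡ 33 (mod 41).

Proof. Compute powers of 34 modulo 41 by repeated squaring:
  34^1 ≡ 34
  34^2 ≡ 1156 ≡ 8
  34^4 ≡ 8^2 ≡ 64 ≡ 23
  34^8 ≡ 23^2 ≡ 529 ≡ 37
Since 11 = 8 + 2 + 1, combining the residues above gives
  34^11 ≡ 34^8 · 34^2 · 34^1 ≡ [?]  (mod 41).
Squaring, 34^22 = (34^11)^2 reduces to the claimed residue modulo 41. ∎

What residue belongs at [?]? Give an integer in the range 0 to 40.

19

Multiply the listed residues: 37 · 8 · 34 = 296 → 10064.
Reducing modulo 41: 10064 = 245·41 + 19, so 34^11 ≡ 19.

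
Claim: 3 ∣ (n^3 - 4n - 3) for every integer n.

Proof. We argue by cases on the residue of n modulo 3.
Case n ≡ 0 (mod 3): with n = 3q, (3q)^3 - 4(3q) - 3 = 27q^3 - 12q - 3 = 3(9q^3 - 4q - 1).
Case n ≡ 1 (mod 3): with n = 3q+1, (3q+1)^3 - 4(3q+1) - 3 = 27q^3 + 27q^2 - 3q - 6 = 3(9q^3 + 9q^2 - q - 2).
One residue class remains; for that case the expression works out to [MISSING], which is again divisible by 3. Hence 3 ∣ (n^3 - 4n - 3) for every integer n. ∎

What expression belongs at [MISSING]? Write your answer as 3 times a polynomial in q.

3(9q^3 + 18q^2 + 8q - 1)

Only n ≡ 2 (mod 3) is unaccounted for. Put n = 3q+2:
(3q+2)^3 - 4(3q+2) - 3 expands to 27q^3 + 54q^2 + 24q - 3,
and factoring out 3 leaves 3(9q^3 + 18q^2 + 8q - 1).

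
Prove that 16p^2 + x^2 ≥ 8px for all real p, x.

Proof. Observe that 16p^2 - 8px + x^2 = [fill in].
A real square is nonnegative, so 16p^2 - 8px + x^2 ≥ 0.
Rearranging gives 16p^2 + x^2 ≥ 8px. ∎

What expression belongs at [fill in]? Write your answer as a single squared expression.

(4p - x)^2

16p^2 - 8px + x^2 is a perfect-square trinomial: the outer terms are (4p)^2 and (x)^2, and the cross term is -2·4p·x.
So 16p^2 - 8px + x^2 = (4p - x)^2 ≥ 0.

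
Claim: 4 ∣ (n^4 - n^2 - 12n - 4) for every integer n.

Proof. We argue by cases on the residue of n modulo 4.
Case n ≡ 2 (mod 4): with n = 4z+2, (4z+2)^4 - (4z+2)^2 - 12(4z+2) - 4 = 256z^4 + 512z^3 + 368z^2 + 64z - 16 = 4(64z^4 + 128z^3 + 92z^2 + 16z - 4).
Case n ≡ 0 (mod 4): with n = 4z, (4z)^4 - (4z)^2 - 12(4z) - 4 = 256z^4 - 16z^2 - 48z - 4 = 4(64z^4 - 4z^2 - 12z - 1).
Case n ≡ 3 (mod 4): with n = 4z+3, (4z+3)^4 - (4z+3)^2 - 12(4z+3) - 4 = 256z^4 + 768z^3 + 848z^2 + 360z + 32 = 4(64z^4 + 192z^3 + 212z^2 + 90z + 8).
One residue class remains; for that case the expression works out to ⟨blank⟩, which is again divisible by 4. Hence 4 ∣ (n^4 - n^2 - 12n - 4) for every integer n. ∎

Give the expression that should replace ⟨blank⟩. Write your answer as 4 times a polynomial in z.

4(64z^4 + 64z^3 + 20z^2 - 10z - 4)

Only n ≡ 1 (mod 4) is unaccounted for. Put n = 4z+1:
(4z+1)^4 - (4z+1)^2 - 12(4z+1) - 4 expands to 256z^4 + 256z^3 + 80z^2 - 40z - 16,
and factoring out 4 leaves 4(64z^4 + 64z^3 + 20z^2 - 10z - 4).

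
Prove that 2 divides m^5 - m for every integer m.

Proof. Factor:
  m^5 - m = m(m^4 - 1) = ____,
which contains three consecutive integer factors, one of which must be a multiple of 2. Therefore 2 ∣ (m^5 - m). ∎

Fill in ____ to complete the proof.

m^4 - 1 = (m^2 - 1)(m^2 + 1), and m^2 - 1 = (m-1)(m+1).
So m(m^4 - 1) = (m - 1)m(m + 1)(m^2 + 1).

(m - 1)m(m + 1)(m^2 + 1)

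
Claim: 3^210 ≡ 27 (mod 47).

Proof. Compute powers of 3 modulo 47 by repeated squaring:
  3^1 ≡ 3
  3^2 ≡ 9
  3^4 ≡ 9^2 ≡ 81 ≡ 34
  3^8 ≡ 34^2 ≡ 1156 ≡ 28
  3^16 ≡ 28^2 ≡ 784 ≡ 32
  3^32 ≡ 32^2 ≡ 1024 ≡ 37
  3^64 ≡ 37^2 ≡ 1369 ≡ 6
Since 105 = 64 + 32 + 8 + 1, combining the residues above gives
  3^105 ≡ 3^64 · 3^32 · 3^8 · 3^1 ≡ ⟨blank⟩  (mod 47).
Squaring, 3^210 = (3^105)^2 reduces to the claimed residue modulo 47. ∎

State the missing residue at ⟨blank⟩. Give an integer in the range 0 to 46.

36

3^64 · 3^32 · 3^8 · 3^1 ≡ 6 · 37 · 28 · 3 = 18648.
18648 mod 47 = 36, so 3^105 ≡ 36 (mod 47).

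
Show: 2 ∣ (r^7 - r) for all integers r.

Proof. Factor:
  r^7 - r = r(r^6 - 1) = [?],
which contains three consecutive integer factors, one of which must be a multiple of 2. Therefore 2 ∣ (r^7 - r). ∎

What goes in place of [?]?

r^6 - 1 = (r^2 - 1)(r^4 + r^2 + 1), and r^2 - 1 = (r-1)(r+1).
So r(r^6 - 1) = (r - 1)r(r + 1)(r^4 + r^2 + 1).

(r - 1)r(r + 1)(r^4 + r^2 + 1)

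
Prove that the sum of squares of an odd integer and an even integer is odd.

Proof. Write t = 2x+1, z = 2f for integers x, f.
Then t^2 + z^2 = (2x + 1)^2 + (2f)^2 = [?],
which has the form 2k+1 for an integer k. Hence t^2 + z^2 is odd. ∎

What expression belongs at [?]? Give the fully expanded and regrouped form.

(2x + 1)^2 + (2f)^2 = 4f^2 + 4x^2 + 4x + 1
= 2(2f^2 + 2x^2 + 2x) + 1.
Since 2f^2 + 2x^2 + 2x is an integer, the sum of squares is of the form 2k+1 for an integer k.

2(2f^2 + 2x^2 + 2x) + 1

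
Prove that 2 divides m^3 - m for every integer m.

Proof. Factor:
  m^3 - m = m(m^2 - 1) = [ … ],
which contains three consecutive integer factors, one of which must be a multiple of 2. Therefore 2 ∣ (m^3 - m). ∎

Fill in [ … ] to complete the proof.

(m - 1)m(m + 1)

m(m^2 - 1) = m(m - 1)(m + 1) = (m - 1)m(m + 1).
These three factors are consecutive integers, so their product is divisible by 2.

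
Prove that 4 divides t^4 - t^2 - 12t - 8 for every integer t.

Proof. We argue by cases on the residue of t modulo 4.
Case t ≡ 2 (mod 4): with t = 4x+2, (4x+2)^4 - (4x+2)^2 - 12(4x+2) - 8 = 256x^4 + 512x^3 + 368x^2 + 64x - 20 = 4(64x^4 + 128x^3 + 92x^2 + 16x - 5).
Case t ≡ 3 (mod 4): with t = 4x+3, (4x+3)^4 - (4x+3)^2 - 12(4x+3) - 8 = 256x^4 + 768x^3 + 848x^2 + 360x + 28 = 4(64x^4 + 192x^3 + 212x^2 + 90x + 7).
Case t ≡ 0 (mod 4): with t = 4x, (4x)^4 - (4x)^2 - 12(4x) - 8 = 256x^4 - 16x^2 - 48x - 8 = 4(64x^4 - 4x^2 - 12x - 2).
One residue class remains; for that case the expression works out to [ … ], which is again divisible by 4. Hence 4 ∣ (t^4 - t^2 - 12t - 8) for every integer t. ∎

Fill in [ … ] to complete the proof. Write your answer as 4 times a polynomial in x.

4(64x^4 + 64x^3 + 20x^2 - 10x - 5)

Only t ≡ 1 (mod 4) is unaccounted for. Put t = 4x+1:
(4x+1)^4 - (4x+1)^2 - 12(4x+1) - 8 expands to 256x^4 + 256x^3 + 80x^2 - 40x - 20,
and factoring out 4 leaves 4(64x^4 + 64x^3 + 20x^2 - 10x - 5).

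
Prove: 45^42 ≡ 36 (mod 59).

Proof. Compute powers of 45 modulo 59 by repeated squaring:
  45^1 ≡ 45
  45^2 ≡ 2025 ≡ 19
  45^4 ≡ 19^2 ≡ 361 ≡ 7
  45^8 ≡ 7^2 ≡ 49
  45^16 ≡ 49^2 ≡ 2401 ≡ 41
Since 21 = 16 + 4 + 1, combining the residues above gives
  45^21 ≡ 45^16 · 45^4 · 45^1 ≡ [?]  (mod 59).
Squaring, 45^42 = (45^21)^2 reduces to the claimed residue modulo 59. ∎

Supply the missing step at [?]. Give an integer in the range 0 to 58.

Multiply the listed residues: 41 · 7 · 45 = 287 → 12915.
Reducing modulo 59: 12915 = 218·59 + 53, so 45^21 ≡ 53.

53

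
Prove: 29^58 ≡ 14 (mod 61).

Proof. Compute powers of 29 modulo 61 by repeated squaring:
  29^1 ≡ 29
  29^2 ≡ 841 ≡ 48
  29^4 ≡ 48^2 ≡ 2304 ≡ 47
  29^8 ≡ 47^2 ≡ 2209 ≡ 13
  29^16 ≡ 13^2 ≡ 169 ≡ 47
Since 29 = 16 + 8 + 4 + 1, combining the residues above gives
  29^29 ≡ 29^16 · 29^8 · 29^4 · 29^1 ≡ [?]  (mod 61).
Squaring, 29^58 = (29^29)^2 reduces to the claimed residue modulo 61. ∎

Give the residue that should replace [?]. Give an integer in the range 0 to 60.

21

29^16 · 29^8 · 29^4 · 29^1 ≡ 47 · 13 · 47 · 29 = 832793.
832793 mod 61 = 21, so 29^29 ≡ 21 (mod 61).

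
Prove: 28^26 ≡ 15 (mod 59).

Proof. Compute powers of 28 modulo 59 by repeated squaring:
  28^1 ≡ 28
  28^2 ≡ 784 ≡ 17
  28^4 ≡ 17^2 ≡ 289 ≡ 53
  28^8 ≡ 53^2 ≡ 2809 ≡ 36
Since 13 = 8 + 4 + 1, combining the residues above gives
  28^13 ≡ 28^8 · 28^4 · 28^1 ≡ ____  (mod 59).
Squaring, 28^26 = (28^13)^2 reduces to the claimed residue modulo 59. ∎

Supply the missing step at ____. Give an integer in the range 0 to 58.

29

Multiply the listed residues: 36 · 53 · 28 = 1908 → 53424.
Reducing modulo 59: 53424 = 905·59 + 29, so 28^13 ≡ 29.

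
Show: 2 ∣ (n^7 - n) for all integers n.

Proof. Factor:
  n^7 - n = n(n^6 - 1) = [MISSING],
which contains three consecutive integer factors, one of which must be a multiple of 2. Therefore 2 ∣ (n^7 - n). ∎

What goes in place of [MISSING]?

n^6 - 1 = (n^2 - 1)(n^4 + n^2 + 1), and n^2 - 1 = (n-1)(n+1).
So n(n^6 - 1) = (n - 1)n(n + 1)(n^4 + n^2 + 1).

(n - 1)n(n + 1)(n^4 + n^2 + 1)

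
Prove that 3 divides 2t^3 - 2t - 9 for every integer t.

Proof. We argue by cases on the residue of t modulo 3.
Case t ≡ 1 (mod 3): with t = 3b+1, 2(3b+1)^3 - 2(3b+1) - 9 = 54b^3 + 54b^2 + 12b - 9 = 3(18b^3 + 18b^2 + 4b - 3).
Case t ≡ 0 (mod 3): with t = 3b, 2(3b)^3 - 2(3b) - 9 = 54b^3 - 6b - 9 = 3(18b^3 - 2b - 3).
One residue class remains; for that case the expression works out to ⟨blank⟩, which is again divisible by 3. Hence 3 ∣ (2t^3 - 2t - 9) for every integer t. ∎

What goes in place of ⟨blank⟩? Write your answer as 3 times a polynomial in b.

Only t ≡ 2 (mod 3) is unaccounted for. Put t = 3b+2:
2(3b+2)^3 - 2(3b+2) - 9 expands to 54b^3 + 108b^2 + 66b + 3,
and factoring out 3 leaves 3(18b^3 + 36b^2 + 22b + 1).

3(18b^3 + 36b^2 + 22b + 1)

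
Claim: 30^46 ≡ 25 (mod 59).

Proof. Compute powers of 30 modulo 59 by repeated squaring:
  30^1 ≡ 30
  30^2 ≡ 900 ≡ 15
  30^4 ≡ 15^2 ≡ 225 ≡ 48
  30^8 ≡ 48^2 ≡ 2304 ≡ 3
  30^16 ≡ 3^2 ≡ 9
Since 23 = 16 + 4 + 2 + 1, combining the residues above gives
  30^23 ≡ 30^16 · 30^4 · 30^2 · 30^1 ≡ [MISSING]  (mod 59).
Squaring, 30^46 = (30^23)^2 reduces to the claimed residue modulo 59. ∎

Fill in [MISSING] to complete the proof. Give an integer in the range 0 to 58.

30^16 · 30^4 · 30^2 · 30^1 ≡ 9 · 48 · 15 · 30 = 194400.
194400 mod 59 = 54, so 30^23 ≡ 54 (mod 59).

54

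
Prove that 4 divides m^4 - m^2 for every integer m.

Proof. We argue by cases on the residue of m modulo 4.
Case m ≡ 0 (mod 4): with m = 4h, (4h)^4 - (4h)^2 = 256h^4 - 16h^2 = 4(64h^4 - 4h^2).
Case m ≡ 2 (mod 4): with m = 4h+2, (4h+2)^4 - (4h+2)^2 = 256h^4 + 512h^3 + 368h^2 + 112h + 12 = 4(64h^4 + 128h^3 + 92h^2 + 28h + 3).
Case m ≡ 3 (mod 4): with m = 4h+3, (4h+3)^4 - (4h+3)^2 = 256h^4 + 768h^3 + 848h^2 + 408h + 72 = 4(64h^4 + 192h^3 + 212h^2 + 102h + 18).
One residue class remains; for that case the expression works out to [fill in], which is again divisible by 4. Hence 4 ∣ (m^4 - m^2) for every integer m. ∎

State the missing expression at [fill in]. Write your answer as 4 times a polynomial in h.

4(64h^4 + 64h^3 + 20h^2 + 2h)

The residues treated are {0, 2, 3}, so the missing case is m ≡ 1 (mod 4); write m = 4h+1.
Then (4h+1)^4 - (4h+1)^2 = 256h^4 + 256h^3 + 80h^2 + 8h = 4(64h^4 + 64h^3 + 20h^2 + 2h).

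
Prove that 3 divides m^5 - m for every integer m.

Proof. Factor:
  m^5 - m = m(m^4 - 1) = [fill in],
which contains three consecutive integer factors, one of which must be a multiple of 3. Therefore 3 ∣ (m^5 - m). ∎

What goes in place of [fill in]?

(m - 1)m(m + 1)(m^2 + 1)

m^4 - 1 = (m^2 - 1)(m^2 + 1), and m^2 - 1 = (m-1)(m+1).
So m(m^4 - 1) = (m - 1)m(m + 1)(m^2 + 1).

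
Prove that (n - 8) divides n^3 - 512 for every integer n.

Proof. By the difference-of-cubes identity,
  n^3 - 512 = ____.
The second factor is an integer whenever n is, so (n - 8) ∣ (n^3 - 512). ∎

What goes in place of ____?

a^3 - b^3 = (a - b)(a^2 + ab + b^2). With a = n, b = 8:
n^3 - 512 = (n - 8)(n^2 + 8n + 64).

(n - 8)(n^2 + 8n + 64)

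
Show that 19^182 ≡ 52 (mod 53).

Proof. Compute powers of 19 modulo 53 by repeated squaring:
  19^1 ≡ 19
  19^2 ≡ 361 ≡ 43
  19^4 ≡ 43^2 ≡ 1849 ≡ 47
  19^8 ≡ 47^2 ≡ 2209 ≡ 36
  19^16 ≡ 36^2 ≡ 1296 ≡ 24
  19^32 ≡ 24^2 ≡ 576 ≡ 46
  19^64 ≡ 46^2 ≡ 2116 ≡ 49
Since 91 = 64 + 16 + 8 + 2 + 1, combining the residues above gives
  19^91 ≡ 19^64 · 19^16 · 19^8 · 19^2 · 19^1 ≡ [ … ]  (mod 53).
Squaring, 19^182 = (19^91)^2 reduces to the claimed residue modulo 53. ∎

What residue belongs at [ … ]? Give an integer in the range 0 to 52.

19^64 · 19^16 · 19^8 · 19^2 · 19^1 ≡ 49 · 24 · 36 · 43 · 19 = 34588512.
34588512 mod 53 = 23, so 19^91 ≡ 23 (mod 53).

23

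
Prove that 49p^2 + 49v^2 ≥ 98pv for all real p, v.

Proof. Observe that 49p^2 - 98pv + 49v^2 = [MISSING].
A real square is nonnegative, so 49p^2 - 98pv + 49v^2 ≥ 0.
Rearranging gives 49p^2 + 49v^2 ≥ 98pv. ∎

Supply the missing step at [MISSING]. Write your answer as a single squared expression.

The leading and trailing coefficients are 7^2 and 7^2, and 98 = 2·7·7, so the trinomial is (7p - 7v)^2.
Hence 49p^2 - 98pv + 49v^2 ≥ 0.

(7p - 7v)^2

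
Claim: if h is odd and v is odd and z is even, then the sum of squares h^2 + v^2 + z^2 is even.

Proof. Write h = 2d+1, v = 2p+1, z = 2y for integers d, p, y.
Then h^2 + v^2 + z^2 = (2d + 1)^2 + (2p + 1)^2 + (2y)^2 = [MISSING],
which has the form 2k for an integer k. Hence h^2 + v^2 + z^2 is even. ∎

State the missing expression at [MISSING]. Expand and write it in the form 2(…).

2(2d^2 + 2d + 2p^2 + 2p + 2y^2 + 1)

Expanding: (2d + 1)^2 + (2p + 1)^2 + (2y)^2 = 4d^2 + 4d + 4p^2 + 4p + 4y^2 + 2.
Every term is even; pulling out the factor of 2 gives 2(2d^2 + 2d + 2p^2 + 2p + 2y^2 + 1).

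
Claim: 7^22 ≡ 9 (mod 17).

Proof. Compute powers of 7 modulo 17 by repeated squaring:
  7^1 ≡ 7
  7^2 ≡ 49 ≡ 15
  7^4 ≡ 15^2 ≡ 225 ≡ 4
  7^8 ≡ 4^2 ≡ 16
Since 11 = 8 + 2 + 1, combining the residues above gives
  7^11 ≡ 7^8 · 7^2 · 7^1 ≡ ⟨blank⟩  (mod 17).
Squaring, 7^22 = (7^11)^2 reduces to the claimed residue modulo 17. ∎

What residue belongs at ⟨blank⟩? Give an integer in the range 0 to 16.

7^8 · 7^2 · 7^1 ≡ 16 · 15 · 7 = 1680.
1680 mod 17 = 14, so 7^11 ≡ 14 (mod 17).

14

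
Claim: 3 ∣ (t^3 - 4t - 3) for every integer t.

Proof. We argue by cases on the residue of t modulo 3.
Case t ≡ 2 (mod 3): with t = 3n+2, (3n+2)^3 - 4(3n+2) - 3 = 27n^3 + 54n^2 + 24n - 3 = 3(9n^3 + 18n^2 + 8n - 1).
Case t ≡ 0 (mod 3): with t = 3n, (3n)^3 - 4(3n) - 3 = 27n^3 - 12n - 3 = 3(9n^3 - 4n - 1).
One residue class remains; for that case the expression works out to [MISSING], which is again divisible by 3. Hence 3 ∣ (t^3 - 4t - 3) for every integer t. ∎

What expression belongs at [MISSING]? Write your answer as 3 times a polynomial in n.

Only t ≡ 1 (mod 3) is unaccounted for. Put t = 3n+1:
(3n+1)^3 - 4(3n+1) - 3 expands to 27n^3 + 27n^2 - 3n - 6,
and factoring out 3 leaves 3(9n^3 + 9n^2 - n - 2).

3(9n^3 + 9n^2 - n - 2)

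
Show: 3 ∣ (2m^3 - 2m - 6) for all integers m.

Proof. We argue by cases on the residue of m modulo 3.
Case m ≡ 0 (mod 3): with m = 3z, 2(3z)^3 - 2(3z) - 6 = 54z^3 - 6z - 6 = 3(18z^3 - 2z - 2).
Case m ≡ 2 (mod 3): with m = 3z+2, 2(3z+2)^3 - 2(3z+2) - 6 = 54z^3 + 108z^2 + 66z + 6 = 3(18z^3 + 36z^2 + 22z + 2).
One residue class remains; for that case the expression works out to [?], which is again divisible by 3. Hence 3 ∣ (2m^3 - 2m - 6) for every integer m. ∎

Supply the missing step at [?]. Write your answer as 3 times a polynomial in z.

Only m ≡ 1 (mod 3) is unaccounted for. Put m = 3z+1:
2(3z+1)^3 - 2(3z+1) - 6 expands to 54z^3 + 54z^2 + 12z - 6,
and factoring out 3 leaves 3(18z^3 + 18z^2 + 4z - 2).

3(18z^3 + 18z^2 + 4z - 2)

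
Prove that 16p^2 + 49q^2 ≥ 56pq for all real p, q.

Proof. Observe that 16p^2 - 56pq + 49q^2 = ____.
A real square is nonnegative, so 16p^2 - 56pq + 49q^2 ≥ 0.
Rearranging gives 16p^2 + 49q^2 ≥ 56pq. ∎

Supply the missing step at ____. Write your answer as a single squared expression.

The leading and trailing coefficients are 4^2 and 7^2, and 56 = 2·4·7, so the trinomial is (4p - 7q)^2.
Hence 16p^2 - 56pq + 49q^2 ≥ 0.

(4p - 7q)^2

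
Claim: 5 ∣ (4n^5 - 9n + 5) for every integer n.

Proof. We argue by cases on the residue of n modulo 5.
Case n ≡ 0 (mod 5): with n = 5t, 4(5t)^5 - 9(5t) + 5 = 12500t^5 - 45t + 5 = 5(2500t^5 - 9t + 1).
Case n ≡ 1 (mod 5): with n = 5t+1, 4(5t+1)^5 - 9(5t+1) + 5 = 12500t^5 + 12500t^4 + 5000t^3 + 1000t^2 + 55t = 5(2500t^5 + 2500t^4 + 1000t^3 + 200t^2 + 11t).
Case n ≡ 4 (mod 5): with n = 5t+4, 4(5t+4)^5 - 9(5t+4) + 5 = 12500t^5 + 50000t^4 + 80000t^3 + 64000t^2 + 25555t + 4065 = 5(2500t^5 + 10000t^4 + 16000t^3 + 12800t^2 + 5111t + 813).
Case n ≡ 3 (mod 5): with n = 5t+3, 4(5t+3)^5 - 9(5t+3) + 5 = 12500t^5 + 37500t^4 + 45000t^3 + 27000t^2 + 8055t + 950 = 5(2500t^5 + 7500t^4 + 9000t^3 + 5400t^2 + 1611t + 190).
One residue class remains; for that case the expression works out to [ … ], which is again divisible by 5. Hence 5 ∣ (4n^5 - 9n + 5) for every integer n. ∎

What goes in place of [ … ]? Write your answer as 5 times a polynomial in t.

5(2500t^5 + 5000t^4 + 4000t^3 + 1600t^2 + 311t + 23)

Only n ≡ 2 (mod 5) is unaccounted for. Put n = 5t+2:
4(5t+2)^5 - 9(5t+2) + 5 expands to 12500t^5 + 25000t^4 + 20000t^3 + 8000t^2 + 1555t + 115,
and factoring out 5 leaves 5(2500t^5 + 5000t^4 + 4000t^3 + 1600t^2 + 311t + 23).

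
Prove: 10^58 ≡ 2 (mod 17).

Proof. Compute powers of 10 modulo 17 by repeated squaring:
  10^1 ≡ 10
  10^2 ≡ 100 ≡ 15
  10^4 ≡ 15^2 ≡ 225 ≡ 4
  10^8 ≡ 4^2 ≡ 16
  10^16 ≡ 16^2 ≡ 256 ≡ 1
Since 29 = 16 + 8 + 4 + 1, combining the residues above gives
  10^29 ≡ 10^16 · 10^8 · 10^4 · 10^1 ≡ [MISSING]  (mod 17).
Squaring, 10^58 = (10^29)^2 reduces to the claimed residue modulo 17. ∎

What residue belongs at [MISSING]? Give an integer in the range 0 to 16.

10^16 · 10^8 · 10^4 · 10^1 ≡ 1 · 16 · 4 · 10 = 640.
640 mod 17 = 11, so 10^29 ≡ 11 (mod 17).

11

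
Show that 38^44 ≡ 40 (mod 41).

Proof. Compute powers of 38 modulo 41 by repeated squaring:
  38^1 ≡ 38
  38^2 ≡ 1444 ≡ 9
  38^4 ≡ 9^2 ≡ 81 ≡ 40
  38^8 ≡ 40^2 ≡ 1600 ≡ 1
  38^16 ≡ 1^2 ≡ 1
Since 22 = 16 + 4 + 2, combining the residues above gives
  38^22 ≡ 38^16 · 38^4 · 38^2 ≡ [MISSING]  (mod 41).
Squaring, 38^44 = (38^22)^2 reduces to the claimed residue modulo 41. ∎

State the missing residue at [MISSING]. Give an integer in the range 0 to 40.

38^16 · 38^4 · 38^2 ≡ 1 · 40 · 9 = 360.
360 mod 41 = 32, so 38^22 ≡ 32 (mod 41).

32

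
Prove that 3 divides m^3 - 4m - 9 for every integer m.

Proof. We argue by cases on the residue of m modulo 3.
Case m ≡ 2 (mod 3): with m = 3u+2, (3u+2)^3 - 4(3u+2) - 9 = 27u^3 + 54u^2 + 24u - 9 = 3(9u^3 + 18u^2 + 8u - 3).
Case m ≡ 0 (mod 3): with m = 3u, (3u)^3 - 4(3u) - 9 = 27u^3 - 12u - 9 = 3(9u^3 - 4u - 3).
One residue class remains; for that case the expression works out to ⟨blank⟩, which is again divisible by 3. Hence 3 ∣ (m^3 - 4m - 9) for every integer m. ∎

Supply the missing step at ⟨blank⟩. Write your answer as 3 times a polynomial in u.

3(9u^3 + 9u^2 - u - 4)

The residues treated are {2, 0}, so the missing case is m ≡ 1 (mod 3); write m = 3u+1.
Then (3u+1)^3 - 4(3u+1) - 9 = 27u^3 + 27u^2 - 3u - 12 = 3(9u^3 + 9u^2 - u - 4).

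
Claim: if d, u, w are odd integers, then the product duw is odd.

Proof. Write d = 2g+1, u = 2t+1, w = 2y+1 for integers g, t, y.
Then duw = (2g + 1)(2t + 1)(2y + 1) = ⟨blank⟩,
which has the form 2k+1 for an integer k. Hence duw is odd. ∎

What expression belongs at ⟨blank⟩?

2(4gty + 2gt + 2gy + g + 2ty + t + y) + 1

Expanding: (2g + 1)(2t + 1)(2y + 1) = 8gty + 4gt + 4gy + 2g + 4ty + 2t + 2y + 1.
Every term except the constant is even, so this is 2(4gty + 2gt + 2gy + g + 2ty + t + y) + 1,
and 4gty + 2gt + 2gy + g + 2ty + t + y ∈ ℤ gives the required form.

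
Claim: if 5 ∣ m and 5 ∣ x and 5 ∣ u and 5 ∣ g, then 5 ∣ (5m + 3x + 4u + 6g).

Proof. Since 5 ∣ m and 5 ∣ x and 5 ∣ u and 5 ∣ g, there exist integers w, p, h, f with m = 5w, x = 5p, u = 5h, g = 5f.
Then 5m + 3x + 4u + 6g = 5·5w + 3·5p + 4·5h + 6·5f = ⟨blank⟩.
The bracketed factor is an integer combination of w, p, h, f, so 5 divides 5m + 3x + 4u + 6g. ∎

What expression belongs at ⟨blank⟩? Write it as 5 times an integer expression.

Pull the common 5 out of every term: 5·5w + 3·5p + 4·5h + 6·5f = 5(6f + 4h + 3p + 5w).
6f + 4h + 3p + 5w is an integer, which exhibits the divisibility.

5(6f + 4h + 3p + 5w)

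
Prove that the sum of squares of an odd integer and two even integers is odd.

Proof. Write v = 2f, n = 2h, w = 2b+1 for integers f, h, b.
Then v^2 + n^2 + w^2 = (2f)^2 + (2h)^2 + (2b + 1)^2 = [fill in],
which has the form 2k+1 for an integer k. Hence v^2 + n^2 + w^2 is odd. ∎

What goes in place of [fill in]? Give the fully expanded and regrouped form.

Expanding: (2f)^2 + (2h)^2 + (2b + 1)^2 = 4b^2 + 4b + 4f^2 + 4h^2 + 1.
Every term except the constant is even, so this is 2(2b^2 + 2b + 2f^2 + 2h^2) + 1,
and 2b^2 + 2b + 2f^2 + 2h^2 ∈ ℤ gives the required form.

2(2b^2 + 2b + 2f^2 + 2h^2) + 1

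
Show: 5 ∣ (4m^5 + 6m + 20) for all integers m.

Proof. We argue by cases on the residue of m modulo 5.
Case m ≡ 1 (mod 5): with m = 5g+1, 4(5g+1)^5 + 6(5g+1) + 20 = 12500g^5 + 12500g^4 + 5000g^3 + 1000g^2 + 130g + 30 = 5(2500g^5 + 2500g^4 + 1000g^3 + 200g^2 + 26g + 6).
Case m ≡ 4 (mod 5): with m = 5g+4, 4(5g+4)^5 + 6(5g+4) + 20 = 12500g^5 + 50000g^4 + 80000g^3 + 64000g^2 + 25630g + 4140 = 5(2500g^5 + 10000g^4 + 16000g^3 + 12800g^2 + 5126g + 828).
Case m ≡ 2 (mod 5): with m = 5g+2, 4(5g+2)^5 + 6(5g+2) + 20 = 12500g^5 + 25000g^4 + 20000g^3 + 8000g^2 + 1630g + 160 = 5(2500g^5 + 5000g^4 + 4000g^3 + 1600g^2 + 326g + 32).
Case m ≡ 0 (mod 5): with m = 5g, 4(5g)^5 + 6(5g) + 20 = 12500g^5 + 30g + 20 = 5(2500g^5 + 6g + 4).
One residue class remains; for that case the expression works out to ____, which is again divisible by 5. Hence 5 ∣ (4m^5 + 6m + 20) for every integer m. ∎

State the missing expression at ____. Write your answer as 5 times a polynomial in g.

Only m ≡ 3 (mod 5) is unaccounted for. Put m = 5g+3:
4(5g+3)^5 + 6(5g+3) + 20 expands to 12500g^5 + 37500g^4 + 45000g^3 + 27000g^2 + 8130g + 1010,
and factoring out 5 leaves 5(2500g^5 + 7500g^4 + 9000g^3 + 5400g^2 + 1626g + 202).

5(2500g^5 + 7500g^4 + 9000g^3 + 5400g^2 + 1626g + 202)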